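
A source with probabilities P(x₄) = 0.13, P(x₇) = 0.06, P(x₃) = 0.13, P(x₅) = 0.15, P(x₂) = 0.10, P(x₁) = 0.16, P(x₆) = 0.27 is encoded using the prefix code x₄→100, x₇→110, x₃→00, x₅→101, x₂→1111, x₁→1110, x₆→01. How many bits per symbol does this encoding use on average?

2.86 bits/symbol

L̄ = Σ pᵢ·ℓᵢ = 0.13·3 + 0.06·3 + 0.13·2 + 0.15·3 + 0.10·4 + 0.16·4 + 0.27·2 = 2.86 bits/symbol.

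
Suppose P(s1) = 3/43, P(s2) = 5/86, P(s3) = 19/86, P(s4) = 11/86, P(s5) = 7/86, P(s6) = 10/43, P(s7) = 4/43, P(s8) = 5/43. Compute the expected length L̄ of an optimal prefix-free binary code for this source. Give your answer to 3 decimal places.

2.849 bits/symbol

Repeatedly combine the two least-probable nodes; the expected code length is the sum of the merged weights.
merge 5/86 + 3/43 → 11/86
merge 7/86 + 4/43 → 15/86
merge 5/43 + 11/86 → 21/86
merge 11/86 + 15/86 → 13/43
merge 19/86 + 10/43 → 39/86
merge 21/86 + 13/43 → 47/86
merge 39/86 + 47/86 → 1
L = 11/86 + 15/86 + 21/86 + 13/43 + 39/86 + 47/86 + 1 = 245/86 ≈ 2.849 bits/symbol.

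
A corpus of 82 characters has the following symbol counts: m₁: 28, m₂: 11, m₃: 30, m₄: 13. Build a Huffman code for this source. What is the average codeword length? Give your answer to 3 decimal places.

Probabilities are the counts divided by 82.
Repeatedly combine the two least-probable nodes; the expected code length is the sum of the merged weights.
merge 11/82 + 13/82 → 12/41
merge 12/41 + 14/41 → 26/41
merge 15/41 + 26/41 → 1
L = 12/41 + 26/41 + 1 = 79/41 ≈ 1.927 bits/symbol.

1.927 bits/symbol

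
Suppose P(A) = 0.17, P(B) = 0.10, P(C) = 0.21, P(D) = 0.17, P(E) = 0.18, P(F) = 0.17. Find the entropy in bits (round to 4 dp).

2.5541 bits

H = −Σ pᵢ log₂ pᵢ.
−0.17·log₂(0.17) = 0.4346
−0.10·log₂(0.10) = 0.3322
−0.21·log₂(0.21) = 0.4728
−0.17·log₂(0.17) = 0.4346
−0.18·log₂(0.18) = 0.4453
−0.17·log₂(0.17) = 0.4346
Sum ≈ 2.5541 → 2.5541 bits.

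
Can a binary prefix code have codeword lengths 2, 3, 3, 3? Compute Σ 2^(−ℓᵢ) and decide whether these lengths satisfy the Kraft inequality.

With common denominator 2^3 = 8: Σ 2^(−ℓᵢ) = 2/8 + 1/8 + 1/8 + 1/8 = 5/8 = 0.625.
Kraft's inequality requires Σ ≤ 1; here Σ = 0.625 ≤ 1, so such a prefix code exists.

0.625; yes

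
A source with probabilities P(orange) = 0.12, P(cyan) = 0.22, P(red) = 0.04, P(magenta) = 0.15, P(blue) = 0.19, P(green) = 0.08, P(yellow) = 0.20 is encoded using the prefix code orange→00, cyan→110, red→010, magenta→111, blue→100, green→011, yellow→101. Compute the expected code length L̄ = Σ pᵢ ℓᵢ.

L̄ = Σ pᵢ·ℓᵢ = 0.12·2 + 0.22·3 + 0.04·3 + 0.15·3 + 0.19·3 + 0.08·3 + 0.20·3 = 2.88 bits/symbol.

2.88 bits/symbol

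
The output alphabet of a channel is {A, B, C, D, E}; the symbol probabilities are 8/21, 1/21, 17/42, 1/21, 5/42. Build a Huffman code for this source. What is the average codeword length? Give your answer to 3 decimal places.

Repeatedly combine the two least-probable nodes; the expected code length is the sum of the merged weights.
merge 1/21 + 1/21 → 2/21
merge 2/21 + 5/42 → 3/14
merge 3/14 + 8/21 → 25/42
merge 17/42 + 25/42 → 1
L = 2/21 + 3/14 + 25/42 + 1 = 40/21 ≈ 1.905 bits/symbol.

1.905 bits/symbol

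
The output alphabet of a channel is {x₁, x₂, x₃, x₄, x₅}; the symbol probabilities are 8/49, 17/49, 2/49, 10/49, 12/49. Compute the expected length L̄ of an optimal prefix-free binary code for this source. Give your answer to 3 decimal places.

Repeatedly combine the two least-probable nodes; the expected code length is the sum of the merged weights.
merge 2/49 + 8/49 → 10/49
merge 10/49 + 10/49 → 20/49
merge 12/49 + 17/49 → 29/49
merge 20/49 + 29/49 → 1
L = 10/49 + 20/49 + 29/49 + 1 = 108/49 ≈ 2.204 bits/symbol.

2.204 bits/symbol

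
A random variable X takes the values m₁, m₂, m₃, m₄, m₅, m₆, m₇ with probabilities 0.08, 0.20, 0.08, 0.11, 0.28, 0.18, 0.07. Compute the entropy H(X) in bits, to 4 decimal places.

H = −Σ pᵢ log₂ pᵢ.
−0.08·log₂(0.08) = 0.2915
−0.20·log₂(0.20) = 0.4644
−0.08·log₂(0.08) = 0.2915
−0.11·log₂(0.11) = 0.3503
−0.28·log₂(0.28) = 0.5142
−0.18·log₂(0.18) = 0.4453
−0.07·log₂(0.07) = 0.2686
Sum ≈ 2.6258 → 2.6258 bits.

2.6258 bits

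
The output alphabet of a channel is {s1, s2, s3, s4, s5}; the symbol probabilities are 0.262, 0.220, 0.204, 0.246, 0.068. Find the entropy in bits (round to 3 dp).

2.216 bits

H = −Σ pᵢ log₂ pᵢ.
−0.262·log₂(0.262) = 0.5063
−0.220·log₂(0.220) = 0.4806
−0.204·log₂(0.204) = 0.4678
−0.246·log₂(0.246) = 0.4977
−0.068·log₂(0.068) = 0.2637
Sum ≈ 2.2161 → 2.216 bits.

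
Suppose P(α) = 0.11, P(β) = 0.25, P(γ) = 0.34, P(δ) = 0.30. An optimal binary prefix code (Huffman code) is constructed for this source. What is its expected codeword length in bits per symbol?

2 bits/symbol

Repeatedly combine the two least-probable nodes; the expected code length is the sum of the merged weights.
merge 11/100 + 1/4 → 9/25
merge 3/10 + 17/50 → 16/25
merge 9/25 + 16/25 → 1
L = 9/25 + 16/25 + 1 = 2 bits/symbol.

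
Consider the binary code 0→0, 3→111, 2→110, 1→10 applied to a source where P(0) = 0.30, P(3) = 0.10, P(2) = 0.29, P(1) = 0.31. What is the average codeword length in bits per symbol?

L̄ = Σ pᵢ·ℓᵢ = 0.30·1 + 0.10·3 + 0.29·3 + 0.31·2 = 2.09 bits/symbol.

2.09 bits/symbol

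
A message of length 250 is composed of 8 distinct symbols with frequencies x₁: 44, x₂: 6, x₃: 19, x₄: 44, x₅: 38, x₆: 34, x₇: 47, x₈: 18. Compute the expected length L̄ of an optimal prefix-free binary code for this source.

2.904 bits/symbol

Probabilities are the counts divided by 250.
Repeatedly combine the two least-probable nodes; the expected code length is the sum of the merged weights.
merge 3/125 + 9/125 → 12/125
merge 19/250 + 12/125 → 43/250
merge 17/125 + 19/125 → 36/125
merge 43/250 + 22/125 → 87/250
merge 22/125 + 47/250 → 91/250
merge 36/125 + 87/250 → 159/250
merge 91/250 + 159/250 → 1
L = 12/125 + 43/250 + 36/125 + 87/250 + 91/250 + 159/250 + 1 = 363/125 = 2.904 bits/symbol.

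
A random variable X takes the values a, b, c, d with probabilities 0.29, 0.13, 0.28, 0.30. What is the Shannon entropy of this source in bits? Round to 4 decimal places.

1.9359 bits

H = −Σ pᵢ log₂ pᵢ.
−0.29·log₂(0.29) = 0.5179
−0.13·log₂(0.13) = 0.3826
−0.28·log₂(0.28) = 0.5142
−0.30·log₂(0.30) = 0.5211
Sum ≈ 1.9359 → 1.9359 bits.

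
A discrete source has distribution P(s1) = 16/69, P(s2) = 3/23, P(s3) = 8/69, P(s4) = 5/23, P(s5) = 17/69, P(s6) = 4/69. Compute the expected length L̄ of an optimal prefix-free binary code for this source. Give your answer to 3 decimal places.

Repeatedly combine the two least-probable nodes; the expected code length is the sum of the merged weights.
merge 4/69 + 8/69 → 4/23
merge 3/23 + 4/23 → 7/23
merge 5/23 + 16/69 → 31/69
merge 17/69 + 7/23 → 38/69
merge 31/69 + 38/69 → 1
L = 4/23 + 7/23 + 31/69 + 38/69 + 1 = 57/23 ≈ 2.478 bits/symbol.

2.478 bits/symbol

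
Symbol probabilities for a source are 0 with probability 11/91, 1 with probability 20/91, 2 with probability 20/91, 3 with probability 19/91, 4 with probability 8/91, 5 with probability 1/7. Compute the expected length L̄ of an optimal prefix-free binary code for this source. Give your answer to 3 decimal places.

Repeatedly combine the two least-probable nodes; the expected code length is the sum of the merged weights.
merge 8/91 + 11/91 → 19/91
merge 1/7 + 19/91 → 32/91
merge 19/91 + 20/91 → 3/7
merge 20/91 + 32/91 → 4/7
merge 3/7 + 4/7 → 1
L = 19/91 + 32/91 + 3/7 + 4/7 + 1 = 233/91 ≈ 2.560 bits/symbol.

2.560 bits/symbol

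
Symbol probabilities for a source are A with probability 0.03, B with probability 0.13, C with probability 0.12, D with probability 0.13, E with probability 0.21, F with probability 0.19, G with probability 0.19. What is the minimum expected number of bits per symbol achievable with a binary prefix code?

Repeatedly combine the two least-probable nodes; the expected code length is the sum of the merged weights.
merge 3/100 + 3/25 → 3/20
merge 13/100 + 13/100 → 13/50
merge 3/20 + 19/100 → 17/50
merge 19/100 + 21/100 → 2/5
merge 13/50 + 17/50 → 3/5
merge 2/5 + 3/5 → 1
L = 3/20 + 13/50 + 17/50 + 2/5 + 3/5 + 1 = 11/4 = 2.75 bits/symbol.

2.75 bits/symbol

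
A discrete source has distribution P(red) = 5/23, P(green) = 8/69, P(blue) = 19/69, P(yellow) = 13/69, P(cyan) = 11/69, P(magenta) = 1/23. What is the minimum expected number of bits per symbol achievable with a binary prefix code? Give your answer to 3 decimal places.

Repeatedly combine the two least-probable nodes; the expected code length is the sum of the merged weights.
merge 1/23 + 8/69 → 11/69
merge 11/69 + 11/69 → 22/69
merge 13/69 + 5/23 → 28/69
merge 19/69 + 22/69 → 41/69
merge 28/69 + 41/69 → 1
L = 11/69 + 22/69 + 28/69 + 41/69 + 1 = 57/23 ≈ 2.478 bits/symbol.

2.478 bits/symbol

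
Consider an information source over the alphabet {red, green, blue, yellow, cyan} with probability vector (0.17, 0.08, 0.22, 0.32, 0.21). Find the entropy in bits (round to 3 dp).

2.206 bits

H = −Σ pᵢ log₂ pᵢ.
−0.17·log₂(0.17) = 0.4346
−0.08·log₂(0.08) = 0.2915
−0.22·log₂(0.22) = 0.4806
−0.32·log₂(0.32) = 0.5260
−0.21·log₂(0.21) = 0.4728
Sum ≈ 2.2055 → 2.206 bits.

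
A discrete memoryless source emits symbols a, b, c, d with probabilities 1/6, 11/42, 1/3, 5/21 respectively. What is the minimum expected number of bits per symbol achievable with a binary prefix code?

2 bits/symbol

Repeatedly combine the two least-probable nodes; the expected code length is the sum of the merged weights.
merge 1/6 + 5/21 → 17/42
merge 11/42 + 1/3 → 25/42
merge 17/42 + 25/42 → 1
L = 17/42 + 25/42 + 1 = 2 bits/symbol.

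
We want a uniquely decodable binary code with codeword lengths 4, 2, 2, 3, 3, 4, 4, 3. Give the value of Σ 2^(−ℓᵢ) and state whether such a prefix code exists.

With common denominator 2^4 = 16: Σ 2^(−ℓᵢ) = 1/16 + 4/16 + 4/16 + 2/16 + 2/16 + 1/16 + 1/16 + 2/16 = 17/16 = 1.0625.
Kraft's inequality requires Σ ≤ 1; here Σ = 1.0625 > 1, so no such prefix code exists.

1.0625; no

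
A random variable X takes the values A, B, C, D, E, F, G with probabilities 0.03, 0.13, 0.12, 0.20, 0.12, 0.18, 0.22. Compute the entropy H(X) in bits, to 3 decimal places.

H = −Σ pᵢ log₂ pᵢ.
−0.03·log₂(0.03) = 0.1518
−0.13·log₂(0.13) = 0.3826
−0.12·log₂(0.12) = 0.3671
−0.20·log₂(0.20) = 0.4644
−0.12·log₂(0.12) = 0.3671
−0.18·log₂(0.18) = 0.4453
−0.22·log₂(0.22) = 0.4806
Sum ≈ 2.6588 → 2.659 bits.

2.659 bits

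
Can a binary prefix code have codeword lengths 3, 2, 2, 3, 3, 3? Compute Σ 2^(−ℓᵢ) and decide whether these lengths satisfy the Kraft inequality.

1; yes

With common denominator 2^3 = 8: Σ 2^(−ℓᵢ) = 1/8 + 2/8 + 2/8 + 1/8 + 1/8 + 1/8 = 8/8 = 1.
Kraft's inequality requires Σ ≤ 1; here Σ = 1 ≤ 1, so such a prefix code exists.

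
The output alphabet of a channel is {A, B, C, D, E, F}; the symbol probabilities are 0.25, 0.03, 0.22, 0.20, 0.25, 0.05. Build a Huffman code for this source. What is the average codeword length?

2.36 bits/symbol

Repeatedly combine the two least-probable nodes; the expected code length is the sum of the merged weights.
merge 3/100 + 1/20 → 2/25
merge 2/25 + 1/5 → 7/25
merge 11/50 + 1/4 → 47/100
merge 1/4 + 7/25 → 53/100
merge 47/100 + 53/100 → 1
L = 2/25 + 7/25 + 47/100 + 53/100 + 1 = 59/25 = 2.36 bits/symbol.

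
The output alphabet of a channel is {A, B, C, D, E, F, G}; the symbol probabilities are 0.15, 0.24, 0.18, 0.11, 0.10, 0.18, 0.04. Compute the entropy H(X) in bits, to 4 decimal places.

H = −Σ pᵢ log₂ pᵢ.
−0.15·log₂(0.15) = 0.4105
−0.24·log₂(0.24) = 0.4941
−0.18·log₂(0.18) = 0.4453
−0.11·log₂(0.11) = 0.3503
−0.10·log₂(0.10) = 0.3322
−0.18·log₂(0.18) = 0.4453
−0.04·log₂(0.04) = 0.1858
Sum ≈ 2.6635 → 2.6635 bits.

2.6635 bits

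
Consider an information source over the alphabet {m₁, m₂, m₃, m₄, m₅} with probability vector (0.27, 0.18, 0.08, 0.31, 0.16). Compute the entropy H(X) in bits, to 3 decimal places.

H = −Σ pᵢ log₂ pᵢ.
−0.27·log₂(0.27) = 0.5100
−0.18·log₂(0.18) = 0.4453
−0.08·log₂(0.08) = 0.2915
−0.31·log₂(0.31) = 0.5238
−0.16·log₂(0.16) = 0.4230
Sum ≈ 2.1936 → 2.194 bits.

2.194 bits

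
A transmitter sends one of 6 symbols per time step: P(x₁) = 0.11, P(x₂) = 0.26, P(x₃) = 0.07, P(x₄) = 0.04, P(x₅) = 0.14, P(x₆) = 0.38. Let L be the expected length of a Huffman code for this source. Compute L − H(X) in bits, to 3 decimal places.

Entropy H = −Σ p log₂ p ≈ 2.2374 bits.
Huffman merges: 1/25+7/100→11/100; 11/100+11/100→11/50; 7/50+11/50→9/25; 13/50+9/25→31/50; 19/50+31/50→1. L = 231/100 ≈ 2.3100.
L − H = 2.3100 − 2.2374 = 0.073 bits.

0.073 bits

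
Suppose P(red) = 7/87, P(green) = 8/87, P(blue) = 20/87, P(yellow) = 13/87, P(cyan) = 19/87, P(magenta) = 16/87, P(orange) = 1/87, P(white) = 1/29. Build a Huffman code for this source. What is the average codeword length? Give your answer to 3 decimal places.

2.724 bits/symbol

Repeatedly combine the two least-probable nodes; the expected code length is the sum of the merged weights.
merge 1/87 + 1/29 → 4/87
merge 4/87 + 7/87 → 11/87
merge 8/87 + 11/87 → 19/87
merge 13/87 + 16/87 → 1/3
merge 19/87 + 19/87 → 38/87
merge 20/87 + 1/3 → 49/87
merge 38/87 + 49/87 → 1
L = 4/87 + 11/87 + 19/87 + 1/3 + 38/87 + 49/87 + 1 = 79/29 ≈ 2.724 bits/symbol.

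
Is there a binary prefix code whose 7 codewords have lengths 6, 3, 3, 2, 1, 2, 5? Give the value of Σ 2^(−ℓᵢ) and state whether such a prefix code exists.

1.296875; no

With common denominator 2^6 = 64: Σ 2^(−ℓᵢ) = 1/64 + 8/64 + 8/64 + 16/64 + 32/64 + 16/64 + 2/64 = 83/64 = 1.296875.
Kraft's inequality requires Σ ≤ 1; here Σ = 1.296875 > 1, so no such prefix code exists.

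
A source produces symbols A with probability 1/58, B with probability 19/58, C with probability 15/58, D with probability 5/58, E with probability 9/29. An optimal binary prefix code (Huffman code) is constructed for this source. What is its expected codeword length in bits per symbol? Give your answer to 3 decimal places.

Repeatedly combine the two least-probable nodes; the expected code length is the sum of the merged weights.
merge 1/58 + 5/58 → 3/29
merge 3/29 + 15/58 → 21/58
merge 9/29 + 19/58 → 37/58
merge 21/58 + 37/58 → 1
L = 3/29 + 21/58 + 37/58 + 1 = 61/29 ≈ 2.103 bits/symbol.

2.103 bits/symbol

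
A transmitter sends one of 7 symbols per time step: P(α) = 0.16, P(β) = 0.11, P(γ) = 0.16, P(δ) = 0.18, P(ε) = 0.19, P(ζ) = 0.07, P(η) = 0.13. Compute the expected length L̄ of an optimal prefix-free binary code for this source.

2.81 bits/symbol

Repeatedly combine the two least-probable nodes; the expected code length is the sum of the merged weights.
merge 7/100 + 11/100 → 9/50
merge 13/100 + 4/25 → 29/100
merge 4/25 + 9/50 → 17/50
merge 9/50 + 19/100 → 37/100
merge 29/100 + 17/50 → 63/100
merge 37/100 + 63/100 → 1
L = 9/50 + 29/100 + 17/50 + 37/100 + 63/100 + 1 = 281/100 = 2.81 bits/symbol.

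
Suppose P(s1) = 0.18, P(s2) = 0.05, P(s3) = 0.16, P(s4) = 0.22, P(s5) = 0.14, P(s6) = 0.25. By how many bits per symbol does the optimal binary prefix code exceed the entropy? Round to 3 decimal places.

0.068 bits

Entropy H = −Σ p log₂ p ≈ 2.4621 bits.
Huffman merges: 1/20+7/50→19/100; 4/25+9/50→17/50; 19/100+11/50→41/100; 1/4+17/50→59/100; 41/100+59/100→1. L = 253/100 ≈ 2.5300.
L − H = 2.5300 − 2.4621 = 0.068 bits.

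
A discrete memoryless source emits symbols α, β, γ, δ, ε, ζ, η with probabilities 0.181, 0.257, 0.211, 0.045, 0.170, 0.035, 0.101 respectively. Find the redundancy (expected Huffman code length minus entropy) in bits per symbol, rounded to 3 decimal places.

0.049 bits

Entropy H = −Σ p log₂ p ≈ 2.5630 bits.
Huffman merges: 7/200+9/200→2/25; 2/25+101/1000→181/1000; 17/100+181/1000→351/1000; 181/1000+211/1000→49/125; 257/1000+351/1000→76/125; 49/125+76/125→1. L = 653/250 ≈ 2.6120.
L − H = 2.6120 − 2.5630 = 0.049 bits.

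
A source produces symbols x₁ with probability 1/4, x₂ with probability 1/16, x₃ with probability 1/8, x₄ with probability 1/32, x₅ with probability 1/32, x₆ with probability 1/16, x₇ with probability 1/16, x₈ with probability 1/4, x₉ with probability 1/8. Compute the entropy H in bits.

Each probability is a power of 1/2, so log₂(1/p) is an integer.
H = Σ p·log₂(1/p) = 1/4·2 + 1/16·4 + 1/8·3 + 1/32·5 + 1/32·5 + 1/16·4 + 1/16·4 + 1/4·2 + 1/8·3 = 2.8125 bits.

2.8125 bits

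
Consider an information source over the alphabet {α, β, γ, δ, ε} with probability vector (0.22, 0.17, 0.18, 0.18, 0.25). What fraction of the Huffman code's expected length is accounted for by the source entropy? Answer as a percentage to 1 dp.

Entropy H = −Σ p log₂ p ≈ 2.3058 bits.
Huffman merges: 17/100+9/50→7/20; 9/50+11/50→2/5; 1/4+7/20→3/5; 2/5+3/5→1. L = 47/20 ≈ 2.3500.
Efficiency = H/L = 2.3058/2.3500 = 98.1%.

98.1%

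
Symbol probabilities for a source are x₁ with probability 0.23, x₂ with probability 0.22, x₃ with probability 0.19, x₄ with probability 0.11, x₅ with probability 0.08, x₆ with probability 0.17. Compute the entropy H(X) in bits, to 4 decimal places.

H = −Σ pᵢ log₂ pᵢ.
−0.23·log₂(0.23) = 0.4877
−0.22·log₂(0.22) = 0.4806
−0.19·log₂(0.19) = 0.4552
−0.11·log₂(0.11) = 0.3503
−0.08·log₂(0.08) = 0.2915
−0.17·log₂(0.17) = 0.4346
Sum ≈ 2.4998 → 2.4998 bits.

2.4998 bits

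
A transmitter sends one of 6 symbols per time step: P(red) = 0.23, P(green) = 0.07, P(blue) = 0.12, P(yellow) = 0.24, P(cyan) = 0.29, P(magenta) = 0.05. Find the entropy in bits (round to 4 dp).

H = −Σ pᵢ log₂ pᵢ.
−0.23·log₂(0.23) = 0.4877
−0.07·log₂(0.07) = 0.2686
−0.12·log₂(0.12) = 0.3671
−0.24·log₂(0.24) = 0.4941
−0.29·log₂(0.29) = 0.5179
−0.05·log₂(0.05) = 0.2161
Sum ≈ 2.3514 → 2.3514 bits.

2.3514 bits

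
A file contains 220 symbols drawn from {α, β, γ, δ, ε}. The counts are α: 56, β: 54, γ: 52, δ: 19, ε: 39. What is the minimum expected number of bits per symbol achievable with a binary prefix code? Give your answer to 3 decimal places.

2.264 bits/symbol

Probabilities are the counts divided by 220.
Repeatedly combine the two least-probable nodes; the expected code length is the sum of the merged weights.
merge 19/220 + 39/220 → 29/110
merge 13/55 + 27/110 → 53/110
merge 14/55 + 29/110 → 57/110
merge 53/110 + 57/110 → 1
L = 29/110 + 53/110 + 57/110 + 1 = 249/110 ≈ 2.264 bits/symbol.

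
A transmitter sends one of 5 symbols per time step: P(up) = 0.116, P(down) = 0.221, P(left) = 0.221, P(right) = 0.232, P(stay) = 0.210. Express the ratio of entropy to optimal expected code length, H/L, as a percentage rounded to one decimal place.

Entropy H = −Σ p log₂ p ≈ 2.2850 bits.
Huffman merges: 29/250+21/100→163/500; 221/1000+221/1000→221/500; 29/125+163/500→279/500; 221/500+279/500→1. L = 1163/500 ≈ 2.3260.
Efficiency = H/L = 2.2850/2.3260 = 98.2%.

98.2%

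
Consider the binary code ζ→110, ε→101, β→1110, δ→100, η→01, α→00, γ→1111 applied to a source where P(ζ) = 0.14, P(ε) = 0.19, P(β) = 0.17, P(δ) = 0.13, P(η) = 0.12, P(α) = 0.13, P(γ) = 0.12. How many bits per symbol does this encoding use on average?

3.04 bits/symbol

L̄ = Σ pᵢ·ℓᵢ = 0.14·3 + 0.19·3 + 0.17·4 + 0.13·3 + 0.12·2 + 0.13·2 + 0.12·4 = 3.04 bits/symbol.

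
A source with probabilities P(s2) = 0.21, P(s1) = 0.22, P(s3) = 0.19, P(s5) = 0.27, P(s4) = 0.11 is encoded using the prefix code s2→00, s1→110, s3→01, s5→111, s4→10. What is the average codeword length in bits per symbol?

2.49 bits/symbol

L̄ = Σ pᵢ·ℓᵢ = 0.21·2 + 0.22·3 + 0.19·2 + 0.27·3 + 0.11·2 = 2.49 bits/symbol.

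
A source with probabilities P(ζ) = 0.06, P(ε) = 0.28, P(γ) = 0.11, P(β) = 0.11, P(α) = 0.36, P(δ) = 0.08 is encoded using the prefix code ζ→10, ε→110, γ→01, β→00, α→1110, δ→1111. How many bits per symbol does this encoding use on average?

3.16 bits/symbol

L̄ = Σ pᵢ·ℓᵢ = 0.06·2 + 0.28·3 + 0.11·2 + 0.11·2 + 0.36·4 + 0.08·4 = 3.16 bits/symbol.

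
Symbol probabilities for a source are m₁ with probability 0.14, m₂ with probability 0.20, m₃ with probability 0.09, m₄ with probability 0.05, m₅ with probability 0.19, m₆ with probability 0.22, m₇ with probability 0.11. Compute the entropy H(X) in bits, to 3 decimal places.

H = −Σ pᵢ log₂ pᵢ.
−0.14·log₂(0.14) = 0.3971
−0.20·log₂(0.20) = 0.4644
−0.09·log₂(0.09) = 0.3127
−0.05·log₂(0.05) = 0.2161
−0.19·log₂(0.19) = 0.4552
−0.22·log₂(0.22) = 0.4806
−0.11·log₂(0.11) = 0.3503
Sum ≈ 2.6763 → 2.676 bits.

2.676 bits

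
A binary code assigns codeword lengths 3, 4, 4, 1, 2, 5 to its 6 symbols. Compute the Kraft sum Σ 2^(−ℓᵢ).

1.03125

With common denominator 2^5 = 32: Σ 2^(−ℓᵢ) = 4/32 + 2/32 + 2/32 + 16/32 + 8/32 + 1/32 = 33/32 = 1.03125.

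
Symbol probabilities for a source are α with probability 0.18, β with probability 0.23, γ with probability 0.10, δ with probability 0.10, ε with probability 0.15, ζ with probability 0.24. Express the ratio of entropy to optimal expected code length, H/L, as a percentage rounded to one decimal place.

Entropy H = −Σ p log₂ p ≈ 2.5020 bits.
Huffman merges: 1/10+1/10→1/5; 3/20+9/50→33/100; 1/5+23/100→43/100; 6/25+33/100→57/100; 43/100+57/100→1. L = 253/100 ≈ 2.5300.
Efficiency = H/L = 2.5020/2.5300 = 98.9%.

98.9%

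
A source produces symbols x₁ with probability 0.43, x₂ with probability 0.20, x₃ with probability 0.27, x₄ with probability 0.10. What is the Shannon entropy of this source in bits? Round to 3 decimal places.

H = −Σ pᵢ log₂ pᵢ.
−0.43·log₂(0.43) = 0.5236
−0.20·log₂(0.20) = 0.4644
−0.27·log₂(0.27) = 0.5100
−0.10·log₂(0.10) = 0.3322
Sum ≈ 1.8302 → 1.830 bits.

1.830 bits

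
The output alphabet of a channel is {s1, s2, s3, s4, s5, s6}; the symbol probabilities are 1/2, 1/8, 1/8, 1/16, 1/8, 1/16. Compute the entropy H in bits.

2.125 bits

Each probability is a power of 1/2, so log₂(1/p) is an integer.
H = Σ p·log₂(1/p) = 1/2·1 + 1/8·3 + 1/8·3 + 1/16·4 + 1/8·3 + 1/16·4 = 2.125 bits.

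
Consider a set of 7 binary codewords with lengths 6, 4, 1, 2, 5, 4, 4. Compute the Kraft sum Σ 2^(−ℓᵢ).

0.984375

With common denominator 2^6 = 64: Σ 2^(−ℓᵢ) = 1/64 + 4/64 + 32/64 + 16/64 + 2/64 + 4/64 + 4/64 = 63/64 = 0.984375.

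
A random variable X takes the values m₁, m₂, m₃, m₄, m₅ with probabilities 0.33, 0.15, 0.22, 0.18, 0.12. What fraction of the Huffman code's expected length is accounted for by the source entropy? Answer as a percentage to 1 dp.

Entropy H = −Σ p log₂ p ≈ 2.2313 bits.
Huffman merges: 3/25+3/20→27/100; 9/50+11/50→2/5; 27/100+33/100→3/5; 2/5+3/5→1. L = 227/100 ≈ 2.2700.
Efficiency = H/L = 2.2313/2.2700 = 98.3%.

98.3%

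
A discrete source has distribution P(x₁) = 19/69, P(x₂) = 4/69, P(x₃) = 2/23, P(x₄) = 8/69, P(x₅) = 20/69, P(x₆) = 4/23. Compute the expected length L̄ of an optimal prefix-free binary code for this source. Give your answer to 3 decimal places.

2.406 bits/symbol

Repeatedly combine the two least-probable nodes; the expected code length is the sum of the merged weights.
merge 4/69 + 2/23 → 10/69
merge 8/69 + 10/69 → 6/23
merge 4/23 + 6/23 → 10/23
merge 19/69 + 20/69 → 13/23
merge 10/23 + 13/23 → 1
L = 10/69 + 6/23 + 10/23 + 13/23 + 1 = 166/69 ≈ 2.406 bits/symbol.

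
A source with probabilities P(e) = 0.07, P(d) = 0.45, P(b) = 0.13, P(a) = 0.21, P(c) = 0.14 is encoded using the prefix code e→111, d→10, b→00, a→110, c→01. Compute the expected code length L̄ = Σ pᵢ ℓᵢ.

2.28 bits/symbol

L̄ = Σ pᵢ·ℓᵢ = 0.07·3 + 0.45·2 + 0.13·2 + 0.21·3 + 0.14·2 = 2.28 bits/symbol.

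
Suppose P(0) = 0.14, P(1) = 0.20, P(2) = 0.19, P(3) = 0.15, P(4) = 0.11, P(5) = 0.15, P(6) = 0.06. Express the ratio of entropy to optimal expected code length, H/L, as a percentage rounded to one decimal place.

Entropy H = −Σ p log₂ p ≈ 2.7316 bits.
Huffman merges: 3/50+11/100→17/100; 7/50+3/20→29/100; 3/20+17/100→8/25; 19/100+1/5→39/100; 29/100+8/25→61/100; 39/100+61/100→1. L = 139/50 ≈ 2.7800.
Efficiency = H/L = 2.7316/2.7800 = 98.3%.

98.3%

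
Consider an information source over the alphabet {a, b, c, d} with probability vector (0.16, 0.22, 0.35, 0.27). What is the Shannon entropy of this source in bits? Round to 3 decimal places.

1.944 bits

H = −Σ pᵢ log₂ pᵢ.
−0.16·log₂(0.16) = 0.4230
−0.22·log₂(0.22) = 0.4806
−0.35·log₂(0.35) = 0.5301
−0.27·log₂(0.27) = 0.5100
Sum ≈ 1.9437 → 1.944 bits.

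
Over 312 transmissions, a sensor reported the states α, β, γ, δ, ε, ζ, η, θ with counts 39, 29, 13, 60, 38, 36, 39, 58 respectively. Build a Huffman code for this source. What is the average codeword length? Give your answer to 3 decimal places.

Probabilities are the counts divided by 312.
Repeatedly combine the two least-probable nodes; the expected code length is the sum of the merged weights.
merge 1/24 + 29/312 → 7/52
merge 3/26 + 19/156 → 37/156
merge 1/8 + 1/8 → 1/4
merge 7/52 + 29/156 → 25/78
merge 5/26 + 37/156 → 67/156
merge 1/4 + 25/78 → 89/156
merge 67/156 + 89/156 → 1
L = 7/52 + 37/156 + 1/4 + 25/78 + 67/156 + 89/156 + 1 = 153/52 ≈ 2.942 bits/symbol.

2.942 bits/symbol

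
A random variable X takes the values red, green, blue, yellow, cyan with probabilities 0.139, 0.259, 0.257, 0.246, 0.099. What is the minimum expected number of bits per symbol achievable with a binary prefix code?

Repeatedly combine the two least-probable nodes; the expected code length is the sum of the merged weights.
merge 99/1000 + 139/1000 → 119/500
merge 119/500 + 123/500 → 121/250
merge 257/1000 + 259/1000 → 129/250
merge 121/250 + 129/250 → 1
L = 119/500 + 121/250 + 129/250 + 1 = 1119/500 = 2.238 bits/symbol.

2.238 bits/symbol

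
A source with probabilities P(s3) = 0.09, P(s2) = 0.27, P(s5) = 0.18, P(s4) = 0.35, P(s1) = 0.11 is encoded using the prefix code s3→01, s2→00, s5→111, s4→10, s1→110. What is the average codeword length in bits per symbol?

L̄ = Σ pᵢ·ℓᵢ = 0.09·2 + 0.27·2 + 0.18·3 + 0.35·2 + 0.11·3 = 2.29 bits/symbol.

2.29 bits/symbol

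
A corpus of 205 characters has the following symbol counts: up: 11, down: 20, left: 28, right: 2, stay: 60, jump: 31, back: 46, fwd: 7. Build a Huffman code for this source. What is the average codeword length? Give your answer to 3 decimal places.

2.624 bits/symbol

Probabilities are the counts divided by 205.
Repeatedly combine the two least-probable nodes; the expected code length is the sum of the merged weights.
merge 2/205 + 7/205 → 9/205
merge 9/205 + 11/205 → 4/41
merge 4/41 + 4/41 → 8/41
merge 28/205 + 31/205 → 59/205
merge 8/41 + 46/205 → 86/205
merge 59/205 + 12/41 → 119/205
merge 86/205 + 119/205 → 1
L = 9/205 + 4/41 + 8/41 + 59/205 + 86/205 + 119/205 + 1 = 538/205 ≈ 2.624 bits/symbol.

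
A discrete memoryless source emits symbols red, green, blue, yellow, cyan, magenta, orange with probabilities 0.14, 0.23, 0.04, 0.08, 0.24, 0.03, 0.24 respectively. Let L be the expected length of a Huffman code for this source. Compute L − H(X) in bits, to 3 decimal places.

0.008 bits

Entropy H = −Σ p log₂ p ≈ 2.5021 bits.
Huffman merges: 3/100+1/25→7/100; 7/100+2/25→3/20; 7/50+3/20→29/100; 23/100+6/25→47/100; 6/25+29/100→53/100; 47/100+53/100→1. L = 251/100 ≈ 2.5100.
L − H = 2.5100 − 2.5021 = 0.008 bits.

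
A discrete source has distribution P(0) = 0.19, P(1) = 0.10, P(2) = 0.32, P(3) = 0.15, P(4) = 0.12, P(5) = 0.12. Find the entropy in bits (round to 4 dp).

2.4581 bits

H = −Σ pᵢ log₂ pᵢ.
−0.19·log₂(0.19) = 0.4552
−0.10·log₂(0.10) = 0.3322
−0.32·log₂(0.32) = 0.5260
−0.15·log₂(0.15) = 0.4105
−0.12·log₂(0.12) = 0.3671
−0.12·log₂(0.12) = 0.3671
Sum ≈ 2.4581 → 2.4581 bits.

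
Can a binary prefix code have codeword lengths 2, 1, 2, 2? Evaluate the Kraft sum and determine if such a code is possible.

1.25; no

With common denominator 2^2 = 4: Σ 2^(−ℓᵢ) = 1/4 + 2/4 + 1/4 + 1/4 = 5/4 = 1.25.
Kraft's inequality requires Σ ≤ 1; here Σ = 1.25 > 1, so no such prefix code exists.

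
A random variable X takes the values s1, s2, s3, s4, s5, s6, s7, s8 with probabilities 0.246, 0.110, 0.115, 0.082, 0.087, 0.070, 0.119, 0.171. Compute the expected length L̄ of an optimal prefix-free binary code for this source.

Repeatedly combine the two least-probable nodes; the expected code length is the sum of the merged weights.
merge 7/100 + 41/500 → 19/125
merge 87/1000 + 11/100 → 197/1000
merge 23/200 + 119/1000 → 117/500
merge 19/125 + 171/1000 → 323/1000
merge 197/1000 + 117/500 → 431/1000
merge 123/500 + 323/1000 → 569/1000
merge 431/1000 + 569/1000 → 1
L = 19/125 + 197/1000 + 117/500 + 323/1000 + 431/1000 + 569/1000 + 1 = 1453/500 = 2.906 bits/symbol.

2.906 bits/symbol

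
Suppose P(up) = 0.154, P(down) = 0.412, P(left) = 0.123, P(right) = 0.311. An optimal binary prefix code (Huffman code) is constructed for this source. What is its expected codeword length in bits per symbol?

Repeatedly combine the two least-probable nodes; the expected code length is the sum of the merged weights.
merge 123/1000 + 77/500 → 277/1000
merge 277/1000 + 311/1000 → 147/250
merge 103/250 + 147/250 → 1
L = 277/1000 + 147/250 + 1 = 373/200 = 1.865 bits/symbol.

1.865 bits/symbol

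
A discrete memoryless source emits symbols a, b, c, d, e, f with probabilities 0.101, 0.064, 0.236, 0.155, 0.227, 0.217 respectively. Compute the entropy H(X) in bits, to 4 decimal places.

H = −Σ pᵢ log₂ pᵢ.
−0.101·log₂(0.101) = 0.3341
−0.064·log₂(0.064) = 0.2538
−0.236·log₂(0.236) = 0.4916
−0.155·log₂(0.155) = 0.4169
−0.227·log₂(0.227) = 0.4856
−0.217·log₂(0.217) = 0.4783
Sum ≈ 2.4603 → 2.4603 bits.

2.4603 bits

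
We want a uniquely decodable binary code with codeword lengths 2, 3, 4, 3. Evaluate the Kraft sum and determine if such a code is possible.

0.5625; yes

With common denominator 2^4 = 16: Σ 2^(−ℓᵢ) = 4/16 + 2/16 + 1/16 + 2/16 = 9/16 = 0.5625.
Kraft's inequality requires Σ ≤ 1; here Σ = 0.5625 ≤ 1, so such a prefix code exists.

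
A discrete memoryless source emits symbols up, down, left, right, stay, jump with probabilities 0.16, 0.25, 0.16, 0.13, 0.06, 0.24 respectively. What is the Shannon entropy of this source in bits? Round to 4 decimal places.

H = −Σ pᵢ log₂ pᵢ.
−0.16·log₂(0.16) = 0.4230
−0.25·log₂(0.25) = 0.5000
−0.16·log₂(0.16) = 0.4230
−0.13·log₂(0.13) = 0.3826
−0.06·log₂(0.06) = 0.2435
−0.24·log₂(0.24) = 0.4941
Sum ≈ 2.4663 → 2.4663 bits.

2.4663 bits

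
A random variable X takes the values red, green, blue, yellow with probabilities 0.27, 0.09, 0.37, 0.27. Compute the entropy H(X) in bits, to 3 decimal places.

1.863 bits

H = −Σ pᵢ log₂ pᵢ.
−0.27·log₂(0.27) = 0.5100
−0.09·log₂(0.09) = 0.3127
−0.37·log₂(0.37) = 0.5307
−0.27·log₂(0.27) = 0.5100
Sum ≈ 1.8634 → 1.863 bits.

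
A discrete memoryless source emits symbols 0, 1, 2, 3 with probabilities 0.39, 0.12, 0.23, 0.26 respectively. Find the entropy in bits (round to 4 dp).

1.8898 bits

H = −Σ pᵢ log₂ pᵢ.
−0.39·log₂(0.39) = 0.5298
−0.12·log₂(0.12) = 0.3671
−0.23·log₂(0.23) = 0.4877
−0.26·log₂(0.26) = 0.5053
Sum ≈ 1.8898 → 1.8898 bits.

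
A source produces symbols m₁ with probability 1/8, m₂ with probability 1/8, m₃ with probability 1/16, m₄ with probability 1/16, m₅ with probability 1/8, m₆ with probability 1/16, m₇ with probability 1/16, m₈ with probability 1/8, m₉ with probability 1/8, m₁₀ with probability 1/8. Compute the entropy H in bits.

Each probability is a power of 1/2, so log₂(1/p) is an integer.
H = Σ p·log₂(1/p) = 1/8·3 + 1/8·3 + 1/16·4 + 1/16·4 + 1/8·3 + 1/16·4 + 1/16·4 + 1/8·3 + 1/8·3 + 1/8·3 = 3.25 bits.

3.25 bits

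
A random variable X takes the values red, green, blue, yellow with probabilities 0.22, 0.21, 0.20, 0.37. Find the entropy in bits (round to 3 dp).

1.949 bits

H = −Σ pᵢ log₂ pᵢ.
−0.22·log₂(0.22) = 0.4806
−0.21·log₂(0.21) = 0.4728
−0.20·log₂(0.20) = 0.4644
−0.37·log₂(0.37) = 0.5307
Sum ≈ 1.9485 → 1.949 bits.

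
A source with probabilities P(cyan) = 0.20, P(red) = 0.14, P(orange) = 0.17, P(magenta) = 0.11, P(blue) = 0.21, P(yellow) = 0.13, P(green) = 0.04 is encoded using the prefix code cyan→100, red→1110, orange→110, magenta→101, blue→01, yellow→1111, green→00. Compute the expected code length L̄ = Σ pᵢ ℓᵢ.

3.02 bits/symbol

L̄ = Σ pᵢ·ℓᵢ = 0.20·3 + 0.14·4 + 0.17·3 + 0.11·3 + 0.21·2 + 0.13·4 + 0.04·2 = 3.02 bits/symbol.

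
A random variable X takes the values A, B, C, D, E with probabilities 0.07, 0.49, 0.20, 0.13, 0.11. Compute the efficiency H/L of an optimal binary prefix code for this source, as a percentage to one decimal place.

Entropy H = −Σ p log₂ p ≈ 1.9702 bits.
Huffman merges: 7/100+11/100→9/50; 13/100+9/50→31/100; 1/5+31/100→51/100; 49/100+51/100→1. L = 2 ≈ 2.0000.
Efficiency = H/L = 1.9702/2.0000 = 98.5%.

98.5%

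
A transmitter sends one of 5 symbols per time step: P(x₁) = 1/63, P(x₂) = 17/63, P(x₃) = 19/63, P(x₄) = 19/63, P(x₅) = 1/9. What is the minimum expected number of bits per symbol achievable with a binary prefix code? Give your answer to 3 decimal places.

Repeatedly combine the two least-probable nodes; the expected code length is the sum of the merged weights.
merge 1/63 + 1/9 → 8/63
merge 8/63 + 17/63 → 25/63
merge 19/63 + 19/63 → 38/63
merge 25/63 + 38/63 → 1
L = 8/63 + 25/63 + 38/63 + 1 = 134/63 ≈ 2.127 bits/symbol.

2.127 bits/symbol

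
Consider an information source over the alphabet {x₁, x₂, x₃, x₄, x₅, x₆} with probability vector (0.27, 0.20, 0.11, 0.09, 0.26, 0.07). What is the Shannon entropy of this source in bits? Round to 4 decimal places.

2.4112 bits

H = −Σ pᵢ log₂ pᵢ.
−0.27·log₂(0.27) = 0.5100
−0.20·log₂(0.20) = 0.4644
−0.11·log₂(0.11) = 0.3503
−0.09·log₂(0.09) = 0.3127
−0.26·log₂(0.26) = 0.5053
−0.07·log₂(0.07) = 0.2686
Sum ≈ 2.4112 → 2.4112 bits.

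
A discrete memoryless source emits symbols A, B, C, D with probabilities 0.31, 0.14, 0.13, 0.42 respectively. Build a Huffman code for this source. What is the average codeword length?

Repeatedly combine the two least-probable nodes; the expected code length is the sum of the merged weights.
merge 13/100 + 7/50 → 27/100
merge 27/100 + 31/100 → 29/50
merge 21/50 + 29/50 → 1
L = 27/100 + 29/50 + 1 = 37/20 = 1.85 bits/symbol.

1.85 bits/symbol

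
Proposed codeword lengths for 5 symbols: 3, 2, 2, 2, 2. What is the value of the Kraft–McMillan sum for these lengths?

With common denominator 2^3 = 8: Σ 2^(−ℓᵢ) = 1/8 + 2/8 + 2/8 + 2/8 + 2/8 = 9/8 = 1.125.

1.125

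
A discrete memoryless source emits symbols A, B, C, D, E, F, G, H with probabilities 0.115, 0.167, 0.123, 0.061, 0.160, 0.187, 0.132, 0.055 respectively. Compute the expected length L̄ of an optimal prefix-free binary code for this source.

Repeatedly combine the two least-probable nodes; the expected code length is the sum of the merged weights.
merge 11/200 + 61/1000 → 29/250
merge 23/200 + 29/250 → 231/1000
merge 123/1000 + 33/250 → 51/200
merge 4/25 + 167/1000 → 327/1000
merge 187/1000 + 231/1000 → 209/500
merge 51/200 + 327/1000 → 291/500
merge 209/500 + 291/500 → 1
L = 29/250 + 231/1000 + 51/200 + 327/1000 + 209/500 + 291/500 + 1 = 2929/1000 = 2.929 bits/symbol.

2.929 bits/symbol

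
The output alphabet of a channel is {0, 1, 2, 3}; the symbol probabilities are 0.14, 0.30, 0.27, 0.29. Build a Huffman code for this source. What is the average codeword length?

Repeatedly combine the two least-probable nodes; the expected code length is the sum of the merged weights.
merge 7/50 + 27/100 → 41/100
merge 29/100 + 3/10 → 59/100
merge 41/100 + 59/100 → 1
L = 41/100 + 59/100 + 1 = 2 bits/symbol.

2 bits/symbol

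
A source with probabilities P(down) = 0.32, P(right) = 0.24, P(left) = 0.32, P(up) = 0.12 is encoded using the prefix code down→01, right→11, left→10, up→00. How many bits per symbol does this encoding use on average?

2 bits/symbol

L̄ = Σ pᵢ·ℓᵢ = 0.32·2 + 0.24·2 + 0.32·2 + 0.12·2 = 2 bits/symbol.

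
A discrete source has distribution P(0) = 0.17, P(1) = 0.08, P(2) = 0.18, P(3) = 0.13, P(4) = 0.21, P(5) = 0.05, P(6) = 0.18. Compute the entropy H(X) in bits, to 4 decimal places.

2.6883 bits

H = −Σ pᵢ log₂ pᵢ.
−0.17·log₂(0.17) = 0.4346
−0.08·log₂(0.08) = 0.2915
−0.18·log₂(0.18) = 0.4453
−0.13·log₂(0.13) = 0.3826
−0.21·log₂(0.21) = 0.4728
−0.05·log₂(0.05) = 0.2161
−0.18·log₂(0.18) = 0.4453
Sum ≈ 2.6883 → 2.6883 bits.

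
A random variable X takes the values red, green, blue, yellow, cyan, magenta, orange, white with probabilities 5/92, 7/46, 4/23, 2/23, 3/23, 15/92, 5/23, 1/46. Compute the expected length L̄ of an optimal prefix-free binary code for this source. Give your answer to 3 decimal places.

Repeatedly combine the two least-probable nodes; the expected code length is the sum of the merged weights.
merge 1/46 + 5/92 → 7/92
merge 7/92 + 2/23 → 15/92
merge 3/23 + 7/46 → 13/46
merge 15/92 + 15/92 → 15/46
merge 4/23 + 5/23 → 9/23
merge 13/46 + 15/46 → 14/23
merge 9/23 + 14/23 → 1
L = 7/92 + 15/92 + 13/46 + 15/46 + 9/23 + 14/23 + 1 = 131/46 ≈ 2.848 bits/symbol.

2.848 bits/symbol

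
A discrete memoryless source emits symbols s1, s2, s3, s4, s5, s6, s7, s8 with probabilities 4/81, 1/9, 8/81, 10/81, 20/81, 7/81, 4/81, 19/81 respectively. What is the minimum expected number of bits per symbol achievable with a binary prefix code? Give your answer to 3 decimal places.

2.802 bits/symbol

Repeatedly combine the two least-probable nodes; the expected code length is the sum of the merged weights.
merge 4/81 + 4/81 → 8/81
merge 7/81 + 8/81 → 5/27
merge 8/81 + 1/9 → 17/81
merge 10/81 + 5/27 → 25/81
merge 17/81 + 19/81 → 4/9
merge 20/81 + 25/81 → 5/9
merge 4/9 + 5/9 → 1
L = 8/81 + 5/27 + 17/81 + 25/81 + 4/9 + 5/9 + 1 = 227/81 ≈ 2.802 bits/symbol.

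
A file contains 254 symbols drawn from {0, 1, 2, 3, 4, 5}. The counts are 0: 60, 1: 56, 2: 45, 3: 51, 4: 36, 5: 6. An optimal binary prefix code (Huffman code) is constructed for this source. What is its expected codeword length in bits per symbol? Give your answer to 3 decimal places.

Probabilities are the counts divided by 254.
Repeatedly combine the two least-probable nodes; the expected code length is the sum of the merged weights.
merge 3/127 + 18/127 → 21/127
merge 21/127 + 45/254 → 87/254
merge 51/254 + 28/127 → 107/254
merge 30/127 + 87/254 → 147/254
merge 107/254 + 147/254 → 1
L = 21/127 + 87/254 + 107/254 + 147/254 + 1 = 637/254 ≈ 2.508 bits/symbol.

2.508 bits/symbol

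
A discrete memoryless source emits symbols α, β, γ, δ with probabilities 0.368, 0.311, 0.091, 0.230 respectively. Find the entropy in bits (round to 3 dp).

1.857 bits

H = −Σ pᵢ log₂ pᵢ.
−0.368·log₂(0.368) = 0.5307
−0.311·log₂(0.311) = 0.5240
−0.091·log₂(0.091) = 0.3147
−0.230·log₂(0.230) = 0.4877
Sum ≈ 1.8571 → 1.857 bits.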